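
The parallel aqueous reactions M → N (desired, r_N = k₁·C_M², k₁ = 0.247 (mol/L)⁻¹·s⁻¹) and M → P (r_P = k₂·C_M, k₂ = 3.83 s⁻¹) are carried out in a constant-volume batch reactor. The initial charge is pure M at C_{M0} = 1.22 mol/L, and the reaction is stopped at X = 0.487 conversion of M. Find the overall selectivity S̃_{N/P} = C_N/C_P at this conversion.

C_M = C_{M0}(1−X) = 0.6259 mol/L.
Along a PFR/batch, dC_P/dC_M = −r_P/(r_N+r_P) = −k₂/(k₂+k₁·C_M).
Integrating from C_{M0} to C_M: C_P = (3.83/0.247)·ln[(3.83+0.247·1.22)/(3.83+0.247·0.626)] = 15.51·ln(4.131/3.985) = 0.5608 mol/L.
Then C_N = (C_{M0}−C_M) − C_P = 0.5941 − 0.5608 = 0.03332 mol/L.
S̃_{N/P} = C_N/C_P = 0.03332/0.5608 = 0.0594.

0.0594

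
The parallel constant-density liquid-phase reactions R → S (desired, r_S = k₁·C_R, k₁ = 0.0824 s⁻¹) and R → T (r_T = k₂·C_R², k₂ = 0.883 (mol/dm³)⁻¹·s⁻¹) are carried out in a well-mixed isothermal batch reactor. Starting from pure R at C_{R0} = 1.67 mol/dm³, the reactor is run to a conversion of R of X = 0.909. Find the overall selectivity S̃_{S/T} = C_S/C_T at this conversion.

C_R = C_{R0}(1−X) = 0.1520 mol/dm³.
Along a PFR/batch, dC_S/dC_R = −r_S/(r_S+r_T) = −k₁/(k₁+k₂·C_R).
Integrating from C_{R0} to C_R: C_S = (0.0824/0.883)·ln[(0.0824+0.883·1.67)/(0.0824+0.883·0.152)] = 0.09332·ln(1.557/0.2166) = 0.1841 mol/dm³.
C_T = (C_{R0}−C_R)−C_S = 1.334 mol/dm³; S̃_{S/T} = 0.1841/1.334 = 0.138.

0.138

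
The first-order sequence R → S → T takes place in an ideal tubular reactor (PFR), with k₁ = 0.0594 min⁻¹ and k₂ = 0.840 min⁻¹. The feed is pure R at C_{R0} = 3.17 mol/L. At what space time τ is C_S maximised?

For first-order series the maximum of C_S occurs at τ_opt = ln(k₂/k₁)/(k₂−k₁).
= ln(0.840/0.0594)/(0.840−0.0594) = ln(14.14)/0.7806 = 2.649/0.7806 = 3.39 min.

3.39 min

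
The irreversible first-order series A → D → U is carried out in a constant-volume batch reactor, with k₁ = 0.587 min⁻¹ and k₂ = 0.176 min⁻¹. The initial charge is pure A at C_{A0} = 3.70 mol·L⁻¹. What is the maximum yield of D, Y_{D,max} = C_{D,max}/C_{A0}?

Evaluating C_D at t_opt = ln(k₂/k₁)/(k₂−k₁) gives C_{D,max}/C_{A0} = (k₁/k₂)^[k₂/(k₂−k₁)].
= (0.587/0.176)^(0.176/(0.176−0.587)) = (3.335)^(-0.4282) = 0.5970.

0.597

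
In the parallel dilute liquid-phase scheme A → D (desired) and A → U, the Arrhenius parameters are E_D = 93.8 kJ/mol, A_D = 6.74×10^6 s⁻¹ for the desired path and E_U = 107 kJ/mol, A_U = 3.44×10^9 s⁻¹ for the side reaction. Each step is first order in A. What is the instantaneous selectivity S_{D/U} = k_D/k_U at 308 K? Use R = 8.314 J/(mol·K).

0.339

k_D/k_U = (A_D/A_U)·exp[−(E_D−E_U)/(RT)] = (A_D/A_U)·exp[(E_U−E_D)/(RT)].
(E_U−E_D)/(RT) = (107−93.8)×10³/(8.314×308) = 13200/2561 = 5.155.
k_D/k_U = (6.74×10^6/3.44×10^9)·exp(5.155) = 0.001959 × 173.3 = 0.339.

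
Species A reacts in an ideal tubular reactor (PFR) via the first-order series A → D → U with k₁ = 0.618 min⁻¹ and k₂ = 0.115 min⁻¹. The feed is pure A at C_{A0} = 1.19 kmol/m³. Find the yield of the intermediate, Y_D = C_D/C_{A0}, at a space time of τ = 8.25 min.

0.468

The intermediate concentration in a first-order A→B→C sequence is C_D = k₁C_{A0}(e^(−k₁τ) − e^(−k₂τ))/(k₂−k₁).
e^(−k₁τ) = e^(−0.618×8.25) = e^(−5.098) = 0.006106; e^(−k₂τ) = e^(−0.9488) = 0.3872.
C_D = 0.618×1.19/(0.115−0.618) × (0.006106−0.3872) = (-1.462)×(-0.3811) = 0.5572 kmol/m³.
Y_D = C_D/C_{A0} = 0.5572/1.19 = 0.468.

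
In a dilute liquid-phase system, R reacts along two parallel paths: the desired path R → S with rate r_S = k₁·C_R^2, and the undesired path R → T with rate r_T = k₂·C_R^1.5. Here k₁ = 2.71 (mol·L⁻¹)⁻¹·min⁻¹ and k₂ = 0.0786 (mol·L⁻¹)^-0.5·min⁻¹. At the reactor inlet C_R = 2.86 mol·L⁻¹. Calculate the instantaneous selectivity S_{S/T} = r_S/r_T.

S_{S/T} = r_S/r_T = (k₁·C_R^2)/(k₂·C_R^1.5) = (k₁/k₂)·C_R^0.5.
= (2.71×2.860^2) / (0.0786×2.860^1.5) = 22.17/0.3802 = 58.3.
Since the desired path is higher order in R, keeping C_R high (PFR or concentrated feed) favours S.

58.3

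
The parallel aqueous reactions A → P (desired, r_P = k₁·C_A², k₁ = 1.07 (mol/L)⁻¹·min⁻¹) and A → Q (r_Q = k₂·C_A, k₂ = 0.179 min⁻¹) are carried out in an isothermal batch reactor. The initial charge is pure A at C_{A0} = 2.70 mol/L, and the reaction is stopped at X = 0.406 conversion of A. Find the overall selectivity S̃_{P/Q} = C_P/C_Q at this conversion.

12.6

C_A = C_{A0}(1−X) = 1.604 mol/L.
Along a PFR/batch, dC_Q/dC_A = −r_Q/(r_P+r_Q) = −k₂/(k₂+k₁·C_A).
Integrating from C_{A0} to C_A: C_Q = (0.179/1.07)·ln[(0.179+1.07·2.70)/(0.179+1.07·1.60)] = 0.1673·ln(3.068/1.895) = 0.08060 mol/L.
Then C_P = (C_{A0}−C_A) − C_Q = 1.096 − 0.08060 = 1.016 mol/L.
S̃_{P/Q} = C_P/C_Q = 1.016/0.08060 = 12.6.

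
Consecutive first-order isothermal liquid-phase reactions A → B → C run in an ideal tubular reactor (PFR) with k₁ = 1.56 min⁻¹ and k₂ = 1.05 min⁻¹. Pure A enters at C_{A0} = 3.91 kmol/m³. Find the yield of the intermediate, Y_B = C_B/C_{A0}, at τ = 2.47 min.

The intermediate concentration in a first-order A→B→C sequence is C_B = k₁C_{A0}(e^(−k₁τ) − e^(−k₂τ))/(k₂−k₁).
e^(−k₁τ) = e^(−1.56×2.47) = e^(−3.853) = 0.02121; e^(−k₂τ) = e^(−2.594) = 0.07476.
C_B = 1.56×3.91/(1.05−1.56) × (0.02121−0.07476) = (-11.96)×(-0.05355) = 0.6404 kmol/m³.
Y_B = C_B/C_{A0} = 0.6404/3.91 = 0.164.

0.164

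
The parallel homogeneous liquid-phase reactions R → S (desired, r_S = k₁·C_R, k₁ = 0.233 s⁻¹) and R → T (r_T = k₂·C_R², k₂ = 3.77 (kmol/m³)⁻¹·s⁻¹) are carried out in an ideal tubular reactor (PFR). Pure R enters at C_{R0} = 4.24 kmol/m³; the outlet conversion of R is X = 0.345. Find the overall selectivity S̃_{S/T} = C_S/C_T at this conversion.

0.0179

C_R = C_{R0}(1−X) = 2.777 kmol/m³.
Along a PFR/batch, dC_S/dC_R = −r_S/(r_S+r_T) = −k₁/(k₁+k₂·C_R).
Integrating from C_{R0} to C_R: C_S = (0.233/3.77)·ln[(0.233+3.77·4.24)/(0.233+3.77·2.78)] = 0.06180·ln(16.22/10.70) = 0.02568 kmol/m³.
C_T = (C_{R0}−C_R)−C_S = 1.437 kmol/m³; S̃_{S/T} = 0.02568/1.437 = 0.0179.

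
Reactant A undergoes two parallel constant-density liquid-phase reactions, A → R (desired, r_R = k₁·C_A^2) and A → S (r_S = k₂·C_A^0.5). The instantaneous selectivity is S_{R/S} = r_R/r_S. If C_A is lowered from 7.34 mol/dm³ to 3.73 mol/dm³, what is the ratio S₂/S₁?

0.362

S_{R/S} = (k₁/k₂)·C_A^1.5, so S₂/S₁ = (C_{A,2}/C_{A,1})^1.5.
= (3.73/7.34)^1.5 = (0.5082)^1.5 = 0.362.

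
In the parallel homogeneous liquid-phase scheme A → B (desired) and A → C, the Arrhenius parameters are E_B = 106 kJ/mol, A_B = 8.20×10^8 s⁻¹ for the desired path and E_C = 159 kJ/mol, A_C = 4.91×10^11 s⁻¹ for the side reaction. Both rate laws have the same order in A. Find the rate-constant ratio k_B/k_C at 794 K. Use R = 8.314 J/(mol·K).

k_B/k_C = (A_B/A_C)·exp[−(E_B−E_C)/(RT)] = (A_B/A_C)·exp[(E_C−E_B)/(RT)].
(E_C−E_B)/(RT) = (159−106)×10³/(8.314×794) = 53000/6601 = 8.029.
k_B/k_C = (8.20×10^8/4.91×10^11)·exp(8.029) = 0.001670 × 3068 = 5.12.
Since E_B < E_C, lowering the temperature improves selectivity toward B.

5.12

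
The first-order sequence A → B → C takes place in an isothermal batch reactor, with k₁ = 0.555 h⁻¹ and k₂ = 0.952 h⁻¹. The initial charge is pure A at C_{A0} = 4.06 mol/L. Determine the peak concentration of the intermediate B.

At the optimum, C_{B,max}/C_{A0} = (k₁/k₂)^[k₂/(k₂−k₁)].
= (0.555/0.952)^(0.952/(0.952−0.555)) = (0.5830)^(2.398) = 0.2742.
C_{B,max} = 0.2742×4.06 = 1.11 mol/L.

1.11 mol/L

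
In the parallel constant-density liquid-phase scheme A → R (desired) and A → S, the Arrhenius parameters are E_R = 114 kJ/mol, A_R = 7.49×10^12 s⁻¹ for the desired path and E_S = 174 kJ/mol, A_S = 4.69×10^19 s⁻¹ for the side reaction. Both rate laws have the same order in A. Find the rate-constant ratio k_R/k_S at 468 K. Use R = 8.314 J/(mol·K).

k_R/k_S = (A_R/A_S)·exp[−(E_R−E_S)/(RT)] = (A_R/A_S)·exp[(E_S−E_R)/(RT)].
(E_S−E_R)/(RT) = (174−114)×10³/(8.314×468) = 60000/3891 = 15.42.
k_R/k_S = (7.49×10^12/4.69×10^19)·exp(15.42) = 1.597×10^-7 × 4.977×10^6 = 0.795.
Since E_R < E_S, lowering the temperature improves selectivity toward R.

0.795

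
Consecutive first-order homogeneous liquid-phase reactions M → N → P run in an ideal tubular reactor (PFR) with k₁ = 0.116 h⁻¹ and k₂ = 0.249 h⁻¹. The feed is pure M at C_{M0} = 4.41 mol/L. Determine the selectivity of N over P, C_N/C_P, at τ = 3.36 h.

Solving the coupled first-order balances gives C_N(τ) = [k₁/(k₂−k₁)]·C_{M0}·(e^(−k₁τ) − e^(−k₂τ)).
e^(−k₁τ) = e^(−0.116×3.36) = e^(−0.3898) = 0.6772; e^(−k₂τ) = e^(−0.8366) = 0.4332.
C_N = 0.116×4.41/(0.249−0.116) × (0.6772−0.4332) = 3.846×0.2441 = 0.9387 mol/L.
C_M = C_{M0}e^(−k₁τ) = 2.987 mol/L, so C_P = C_{M0}−C_M−C_N = 0.4847 mol/L; C_N/C_P = 1.94.

1.94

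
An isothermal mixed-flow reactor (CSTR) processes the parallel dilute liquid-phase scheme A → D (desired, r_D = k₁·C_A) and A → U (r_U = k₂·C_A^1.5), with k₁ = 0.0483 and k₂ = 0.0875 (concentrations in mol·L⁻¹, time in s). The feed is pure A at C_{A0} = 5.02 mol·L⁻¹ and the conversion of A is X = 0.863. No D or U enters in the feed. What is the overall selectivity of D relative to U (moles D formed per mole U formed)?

Exit C_A = C_{A0}(1−X) = 5.02×0.137 = 0.6877 mol·L⁻¹.
In a CSTR the entire volume is at exit conditions, so r_D = 0.0483×0.6877 = 0.03322 and r_U = 0.0875×0.6877^1.5 = 0.04991.
Overall selectivity = C_D/C_U = r_Dτ/(r_Uτ) = r_D/r_U = 0.666.

0.666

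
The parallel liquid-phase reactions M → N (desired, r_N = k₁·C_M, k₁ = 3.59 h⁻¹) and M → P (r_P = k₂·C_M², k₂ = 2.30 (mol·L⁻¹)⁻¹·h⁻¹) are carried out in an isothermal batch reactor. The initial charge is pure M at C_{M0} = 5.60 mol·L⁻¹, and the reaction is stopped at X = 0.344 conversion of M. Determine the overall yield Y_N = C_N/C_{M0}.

C_M = C_{M0}(1−X) = 3.674 mol·L⁻¹.
Along a PFR/batch, dC_N/dC_M = −r_N/(r_N+r_P) = −k₁/(k₁+k₂·C_M).
Integrating from C_{M0} to C_M: C_N = (3.59/2.30)·ln[(3.59+2.30·5.60)/(3.59+2.30·3.67)] = 1.561·ln(16.47/12.04) = 0.4891 mol·L⁻¹.
Y_N = C_N/C_{M0} = 0.4891/5.60 = 0.0873.

0.0873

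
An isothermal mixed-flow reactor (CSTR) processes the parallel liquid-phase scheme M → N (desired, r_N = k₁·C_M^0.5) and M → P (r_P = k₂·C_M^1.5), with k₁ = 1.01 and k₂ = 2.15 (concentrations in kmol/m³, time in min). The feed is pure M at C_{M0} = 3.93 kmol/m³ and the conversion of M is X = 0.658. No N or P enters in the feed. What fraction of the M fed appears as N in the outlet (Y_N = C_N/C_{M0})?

Exit C_M = C_{M0}(1−X) = 3.93×0.342 = 1.344 kmol/m³.
Rates in a CSTR are evaluated at the outlet concentration: r_N = 1.01×1.344^0.5 = 1.171, r_P = 2.15×1.344^1.5 = 3.350.
Fraction of consumed M going to N: r_N/(r_N+r_P) = 0.2590.
C_N = 0.2590·C_{M0}·X = 0.2590×3.93×0.658 = 0.670 kmol/m³; Y_N = C_N/C_{M0} = 0.170.

0.170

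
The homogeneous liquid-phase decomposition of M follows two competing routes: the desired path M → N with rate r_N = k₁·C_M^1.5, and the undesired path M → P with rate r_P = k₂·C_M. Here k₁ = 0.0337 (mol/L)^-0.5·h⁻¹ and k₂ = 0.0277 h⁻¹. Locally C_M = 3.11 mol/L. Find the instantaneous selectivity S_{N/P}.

S_{N/P} = r_N/r_P = (k₁·C_M^1.5)/(k₂·C_M) = (k₁/k₂)·C_M^0.5.
= (0.0337×3.110^1.5) / (0.0277×3.110) = 0.1848/0.08615 = 2.15.
Since the desired path is higher order in M, keeping C_M high (PFR or concentrated feed) favours N.

2.15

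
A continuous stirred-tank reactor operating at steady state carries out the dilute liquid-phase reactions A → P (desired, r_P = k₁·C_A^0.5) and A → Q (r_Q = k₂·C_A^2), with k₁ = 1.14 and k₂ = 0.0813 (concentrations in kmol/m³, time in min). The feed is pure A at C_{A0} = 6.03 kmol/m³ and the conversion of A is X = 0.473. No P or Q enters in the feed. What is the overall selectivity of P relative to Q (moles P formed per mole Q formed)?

Exit C_A = C_{A0}(1−X) = 6.03×0.527 = 3.178 kmol/m³.
A CSTR operates uniformly at the exit composition, giving r_P = 2.032 and r_Q = 0.8210 (each k·C_A^n at C_A = 3.178).
Overall selectivity = C_P/C_Q = r_Pτ/(r_Qτ) = r_P/r_Q = 2.48.

2.48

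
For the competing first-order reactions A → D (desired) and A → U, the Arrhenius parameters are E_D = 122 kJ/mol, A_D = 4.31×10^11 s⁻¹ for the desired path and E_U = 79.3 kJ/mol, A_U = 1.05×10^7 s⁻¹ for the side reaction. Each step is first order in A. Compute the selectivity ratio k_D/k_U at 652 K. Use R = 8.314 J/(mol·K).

15.6

With equal orders, S_{D/U} = k_D/k_U = (A_D/A_U)·exp[(E_U−E_D)/(RT)].
(E_U−E_D)/(RT) = (79.3−122)×10³/(8.314×652) = -42700/5421 = -7.877.
k_D/k_U = (4.31×10^11/1.05×10^7)·exp(-7.877) = 41048 × 3.793×10^-4 = 15.6.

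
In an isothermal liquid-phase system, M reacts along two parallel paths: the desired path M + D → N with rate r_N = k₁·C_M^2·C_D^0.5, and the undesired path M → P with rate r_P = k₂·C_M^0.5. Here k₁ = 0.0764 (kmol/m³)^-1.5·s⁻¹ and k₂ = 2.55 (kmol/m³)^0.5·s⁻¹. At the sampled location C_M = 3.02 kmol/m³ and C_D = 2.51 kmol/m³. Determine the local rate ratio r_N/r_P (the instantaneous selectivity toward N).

0.249

S_{N/P} = r_N/r_P = (k₁·C_M^2·C_D^0.5)/(k₂·C_M^0.5) = (k₁/k₂)·C_M^1.5·C_D^0.5.
= (0.0764×3.020^2×2.510^0.5) / (2.55×3.020^0.5) = 1.104/4.431 = 0.249.
Since the desired path is higher order in M, keeping C_M high (PFR or concentrated feed) favours N.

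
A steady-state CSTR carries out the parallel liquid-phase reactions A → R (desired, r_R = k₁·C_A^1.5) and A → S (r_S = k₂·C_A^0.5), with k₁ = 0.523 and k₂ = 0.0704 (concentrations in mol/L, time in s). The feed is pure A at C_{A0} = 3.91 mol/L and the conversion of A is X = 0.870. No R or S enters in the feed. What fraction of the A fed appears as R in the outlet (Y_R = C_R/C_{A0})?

Exit C_A = C_{A0}(1−X) = 3.91×0.130 = 0.5083 mol/L.
In a CSTR the entire volume is at exit conditions, so r_R = 0.523×0.5083^1.5 = 0.1895 and r_S = 0.0704×0.5083^0.5 = 0.05019.
Fraction of consumed A going to R: r_R/(r_R+r_S) = 0.7906.
C_R = 0.7906·C_{A0}·X = 0.7906×3.91×0.870 = 2.69 mol/L; Y_R = C_R/C_{A0} = 0.688.

0.688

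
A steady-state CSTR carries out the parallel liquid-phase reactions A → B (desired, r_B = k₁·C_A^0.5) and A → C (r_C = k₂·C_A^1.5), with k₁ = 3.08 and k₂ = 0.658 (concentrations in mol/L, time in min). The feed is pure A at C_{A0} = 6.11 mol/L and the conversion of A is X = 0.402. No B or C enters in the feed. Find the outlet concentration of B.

Exit C_A = C_{A0}(1−X) = 6.11×0.598 = 3.654 mol/L.
In a CSTR the entire volume is at exit conditions, so r_B = 3.08×3.654^0.5 = 5.887 and r_C = 0.658×3.654^1.5 = 4.596.
Fraction of consumed A going to B: r_B/(r_B+r_C) = 0.5616.
C_B = 0.5616·C_{A0}·X = 0.5616×6.11×0.402 = 1.38 mol/L.

1.38 mol/L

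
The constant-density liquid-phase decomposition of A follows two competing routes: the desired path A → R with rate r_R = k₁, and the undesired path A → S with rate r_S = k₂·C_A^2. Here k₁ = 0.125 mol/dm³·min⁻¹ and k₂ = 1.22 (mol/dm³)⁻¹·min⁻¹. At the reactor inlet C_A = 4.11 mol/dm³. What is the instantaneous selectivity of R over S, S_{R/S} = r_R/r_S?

S_{R/S} = r_R/r_S = (k₁)/(k₂·C_A^2) = (k₁/k₂)·C_A^-2.
= (0.125) / (1.22×4.110^2) = 0.1250/20.61 = 0.00607.
The undesired path is higher order in A, so low C_A (CSTR or dilute feed) favours R.

0.00607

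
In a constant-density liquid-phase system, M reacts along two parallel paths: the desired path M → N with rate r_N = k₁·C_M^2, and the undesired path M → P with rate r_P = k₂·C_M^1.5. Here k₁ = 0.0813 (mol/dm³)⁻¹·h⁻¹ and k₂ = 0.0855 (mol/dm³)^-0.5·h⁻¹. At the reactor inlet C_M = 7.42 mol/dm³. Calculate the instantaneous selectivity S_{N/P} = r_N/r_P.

S_{N/P} = r_N/r_P = (k₁·C_M^2)/(k₂·C_M^1.5) = (k₁/k₂)·C_M^0.5.
= (0.0813×7.420^2) / (0.0855×7.420^1.5) = 4.476/1.728 = 2.59.

2.59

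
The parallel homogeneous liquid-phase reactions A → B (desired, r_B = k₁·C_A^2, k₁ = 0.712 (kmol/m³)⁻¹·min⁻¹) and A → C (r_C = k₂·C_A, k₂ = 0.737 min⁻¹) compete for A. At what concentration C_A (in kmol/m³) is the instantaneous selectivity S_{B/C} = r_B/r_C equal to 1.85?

1.91 kmol/m³

S_{B/C} = (k₁/k₂)·C_A ⇒ C_A = S·k₂/k₁.
= 1.85×0.737/0.712 = 1.91 kmol/m³.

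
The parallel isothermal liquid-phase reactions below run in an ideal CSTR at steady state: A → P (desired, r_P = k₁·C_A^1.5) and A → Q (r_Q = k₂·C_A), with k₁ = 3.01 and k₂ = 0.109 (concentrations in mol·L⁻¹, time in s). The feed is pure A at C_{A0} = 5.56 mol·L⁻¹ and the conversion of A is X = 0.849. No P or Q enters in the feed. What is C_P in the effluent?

Exit C_A = C_{A0}(1−X) = 5.56×0.151 = 0.8396 mol·L⁻¹.
A CSTR operates uniformly at the exit composition, giving r_P = 2.315 and r_Q = 0.09151 (each k·C_A^n at C_A = 0.8396).
Fraction of consumed A going to P: r_P/(r_P+r_Q) = 0.9620.
C_P = 0.9620·C_{A0}·X = 0.9620×5.56×0.849 = 4.54 mol·L⁻¹.

4.54 mol·L⁻¹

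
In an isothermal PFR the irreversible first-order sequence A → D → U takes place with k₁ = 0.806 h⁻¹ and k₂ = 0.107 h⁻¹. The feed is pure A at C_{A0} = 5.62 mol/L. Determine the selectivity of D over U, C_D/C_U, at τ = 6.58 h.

1.31

Solving the coupled first-order balances gives C_D(τ) = [k₁/(k₂−k₁)]·C_{A0}·(e^(−k₁τ) − e^(−k₂τ)).
e^(−k₁τ) = e^(−0.806×6.58) = e^(−5.303) = 0.004974; e^(−k₂τ) = e^(−0.7041) = 0.4946.
C_D = 0.806×5.62/(0.107−0.806) × (0.004974−0.4946) = (-6.480)×(-0.4896) = 3.173 mol/L.
C_A = C_{A0}e^(−k₁τ) = 0.02796 mol/L, so C_U = C_{A0}−C_A−C_D = 2.419 mol/L; C_D/C_U = 1.31.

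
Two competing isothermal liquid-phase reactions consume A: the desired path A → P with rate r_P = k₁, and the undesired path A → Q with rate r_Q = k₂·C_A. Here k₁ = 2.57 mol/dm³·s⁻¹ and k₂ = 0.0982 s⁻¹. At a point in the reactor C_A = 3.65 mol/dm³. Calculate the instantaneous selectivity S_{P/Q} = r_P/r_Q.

S_{P/Q} = r_P/r_Q = (k₁)/(k₂·C_A) = (k₁/k₂)·C_A⁻¹.
= (2.57) / (0.0982×3.650) = 2.570/0.3584 = 7.17.
The undesired path is higher order in A, so low C_A (CSTR or dilute feed) favours P.

7.17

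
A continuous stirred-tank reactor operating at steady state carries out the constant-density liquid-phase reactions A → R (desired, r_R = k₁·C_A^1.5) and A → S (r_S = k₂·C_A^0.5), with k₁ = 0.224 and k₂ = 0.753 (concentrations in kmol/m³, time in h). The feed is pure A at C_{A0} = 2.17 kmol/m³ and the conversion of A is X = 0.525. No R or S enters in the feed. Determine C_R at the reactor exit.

0.267 kmol/m³

Exit C_A = C_{A0}(1−X) = 2.17×0.475 = 1.031 kmol/m³.
In a CSTR the entire volume is at exit conditions, so r_R = 0.224×1.031^1.5 = 0.2344 and r_S = 0.753×1.031^0.5 = 0.7645.
Fraction of consumed A going to R: r_R/(r_R+r_S) = 0.2347.
C_R = 0.2347·C_{A0}·X = 0.2347×2.17×0.525 = 0.267 kmol/m³.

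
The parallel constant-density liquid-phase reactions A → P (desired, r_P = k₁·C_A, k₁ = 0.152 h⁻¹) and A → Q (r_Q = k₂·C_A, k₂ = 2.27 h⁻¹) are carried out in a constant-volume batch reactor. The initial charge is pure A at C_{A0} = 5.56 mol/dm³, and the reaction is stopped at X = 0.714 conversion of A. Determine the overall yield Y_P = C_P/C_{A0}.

0.0448

C_A = C_{A0}(1−X) = 1.590 mol/dm³.
Both paths are first order in A, so the instantaneous fraction to P is constant: dC_P/d(−C_A) = k₁/(k₁+k₂) = 0.06276.
C_P = 0.06276·(C_{A0}−C_A) = 0.06276×3.970 = 0.249 mol/dm³.
Y_P = C_P/C_{A0} = 0.2491/5.56 = 0.0448.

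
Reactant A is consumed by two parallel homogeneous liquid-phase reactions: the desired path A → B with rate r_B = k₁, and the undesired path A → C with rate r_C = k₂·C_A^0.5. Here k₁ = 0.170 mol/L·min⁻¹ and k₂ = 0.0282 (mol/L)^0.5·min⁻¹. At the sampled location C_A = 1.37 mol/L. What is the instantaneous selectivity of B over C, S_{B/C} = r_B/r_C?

5.15

S_{B/C} = r_B/r_C = (k₁)/(k₂·C_A^0.5) = (k₁/k₂)·C_A^-0.5.
= (0.170) / (0.0282×1.370^0.5) = 0.1700/0.03301 = 5.15.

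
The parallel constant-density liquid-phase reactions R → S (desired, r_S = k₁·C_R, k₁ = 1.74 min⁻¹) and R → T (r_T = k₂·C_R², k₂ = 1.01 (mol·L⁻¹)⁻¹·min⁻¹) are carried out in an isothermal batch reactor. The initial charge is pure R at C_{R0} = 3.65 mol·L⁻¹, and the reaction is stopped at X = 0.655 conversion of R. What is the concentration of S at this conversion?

C_R = C_{R0}(1−X) = 1.259 mol·L⁻¹.
Along a PFR/batch, dC_S/dC_R = −r_S/(r_S+r_T) = −k₁/(k₁+k₂·C_R).
Integrating from C_{R0} to C_R: C_S = (1.74/1.01)·ln[(1.74+1.01·3.65)/(1.74+1.01·1.26)] = 1.723·ln(5.426/3.012) = 1.014 mol·L⁻¹.

1.01 mol·L⁻¹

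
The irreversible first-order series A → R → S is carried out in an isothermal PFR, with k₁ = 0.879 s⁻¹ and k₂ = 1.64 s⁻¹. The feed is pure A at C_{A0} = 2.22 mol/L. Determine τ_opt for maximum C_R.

The intermediate peaks when r₁ = r₂, i.e. k₁e^(−k₁τ) = k₂e^(−k₂τ), giving τ_opt = ln(k₂/k₁)/(k₂−k₁).
= ln(1.64/0.879)/(1.64−0.879) = ln(1.866)/0.7610 = 0.6237/0.7610 = 0.820 s.

0.820 s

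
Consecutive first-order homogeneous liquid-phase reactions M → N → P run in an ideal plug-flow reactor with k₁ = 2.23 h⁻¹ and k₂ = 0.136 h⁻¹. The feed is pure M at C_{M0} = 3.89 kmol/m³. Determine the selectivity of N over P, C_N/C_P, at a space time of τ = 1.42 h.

Solving the coupled first-order balances gives C_N(τ) = [k₁/(k₂−k₁)]·C_{M0}·(e^(−k₁τ) − e^(−k₂τ)).
e^(−k₁τ) = e^(−2.23×1.42) = e^(−3.167) = 0.04215; e^(−k₂τ) = e^(−0.1931) = 0.8244.
C_N = 2.23×3.89/(0.136−2.23) × (0.04215−0.8244) = (-4.143)×(-0.7822) = 3.241 kmol/m³.
C_M = C_{M0}e^(−k₁τ) = 0.1640 kmol/m³, so C_P = C_{M0}−C_M−C_N = 0.4855 kmol/m³; C_N/C_P = 6.67.

6.67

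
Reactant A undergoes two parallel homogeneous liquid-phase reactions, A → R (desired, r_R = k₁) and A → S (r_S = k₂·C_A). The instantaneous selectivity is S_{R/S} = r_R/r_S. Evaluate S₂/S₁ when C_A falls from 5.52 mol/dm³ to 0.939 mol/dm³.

S_{R/S} = (k₁/k₂)·C_A⁻¹, so S₂/S₁ = (C_{A,2}/C_{A,1})⁻¹.
= 5.52/0.939 = 5.88.

5.88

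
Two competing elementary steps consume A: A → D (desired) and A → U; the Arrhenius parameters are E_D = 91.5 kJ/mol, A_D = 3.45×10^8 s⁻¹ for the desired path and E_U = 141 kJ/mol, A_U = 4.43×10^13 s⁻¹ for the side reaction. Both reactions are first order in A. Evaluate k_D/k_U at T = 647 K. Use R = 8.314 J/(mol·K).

Since both paths have the same order in A, the concentration cancels and S_{D/U} = k_D/k_U = (A_D/A_U)·exp[(E_U−E_D)/(RT)].
(E_U−E_D)/(RT) = (141−91.5)×10³/(8.314×647) = 49500/5379 = 9.202.
k_D/k_U = (3.45×10^8/4.43×10^13)·exp(9.202) = 7.788×10^-6 × 9919 = 0.0772.

0.0772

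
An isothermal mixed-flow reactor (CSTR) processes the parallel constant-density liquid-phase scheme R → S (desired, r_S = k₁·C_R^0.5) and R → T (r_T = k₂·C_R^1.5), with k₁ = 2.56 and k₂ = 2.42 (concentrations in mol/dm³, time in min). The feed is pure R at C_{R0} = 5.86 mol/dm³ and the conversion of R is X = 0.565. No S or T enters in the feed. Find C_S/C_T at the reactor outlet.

Exit C_R = C_{R0}(1−X) = 5.86×0.435 = 2.549 mol/dm³.
Rates in a CSTR are evaluated at the outlet concentration: r_S = 2.56×2.549^0.5 = 4.087, r_T = 2.42×2.549^1.5 = 9.849.
Overall selectivity = C_S/C_T = r_Sτ/(r_Tτ) = r_S/r_T = 0.415.

0.415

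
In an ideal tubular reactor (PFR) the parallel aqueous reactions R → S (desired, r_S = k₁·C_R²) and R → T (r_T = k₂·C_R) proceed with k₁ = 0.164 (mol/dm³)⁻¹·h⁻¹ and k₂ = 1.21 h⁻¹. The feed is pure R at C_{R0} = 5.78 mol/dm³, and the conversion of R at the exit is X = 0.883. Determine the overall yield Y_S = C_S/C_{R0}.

0.256

C_R = C_{R0}(1−X) = 0.6763 mol/dm³.
Along a PFR/batch, dC_T/dC_R = −r_T/(r_S+r_T) = −k₂/(k₂+k₁·C_R).
Integrating from C_{R0} to C_R: C_T = (1.21/0.164)·ln[(1.21+0.164·5.78)/(1.21+0.164·0.676)] = 7.378·ln(2.158/1.321) = 3.621 mol/dm³.
Then C_S = (C_{R0}−C_R) − C_T = 5.104 − 3.621 = 1.482 mol/dm³.
Y_S = C_S/C_{R0} = 1.482/5.78 = 0.256.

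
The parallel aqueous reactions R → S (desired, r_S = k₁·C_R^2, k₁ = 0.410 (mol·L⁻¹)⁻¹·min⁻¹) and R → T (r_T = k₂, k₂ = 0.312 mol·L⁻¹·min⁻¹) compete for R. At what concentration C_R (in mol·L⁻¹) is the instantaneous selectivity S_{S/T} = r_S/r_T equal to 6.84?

2.28 mol·L⁻¹

S_{S/T} = (k₁/k₂)·C_R^2 ⇒ C_R = (S·k₂/k₁)^(0.5).
= (6.84×0.312/0.410)^(0.5) = (5.205)^(0.5) = 2.28 mol·L⁻¹.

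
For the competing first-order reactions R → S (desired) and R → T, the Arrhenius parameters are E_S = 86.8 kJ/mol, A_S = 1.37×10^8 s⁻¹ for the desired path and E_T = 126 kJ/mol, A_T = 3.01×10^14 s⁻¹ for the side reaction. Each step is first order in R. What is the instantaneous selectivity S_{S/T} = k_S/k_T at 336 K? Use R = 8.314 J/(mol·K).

0.565

Since both paths have the same order in R, the concentration cancels and S_{S/T} = k_S/k_T = (A_S/A_T)·exp[(E_T−E_S)/(RT)].
(E_T−E_S)/(RT) = (126−86.8)×10³/(8.314×336) = 39200/2794 = 14.03.
k_S/k_T = (1.37×10^8/3.01×10^14)·exp(14.03) = 4.551×10^-7 × 1.242×10^6 = 0.565.
Since E_S < E_T, lowering the temperature improves selectivity toward S.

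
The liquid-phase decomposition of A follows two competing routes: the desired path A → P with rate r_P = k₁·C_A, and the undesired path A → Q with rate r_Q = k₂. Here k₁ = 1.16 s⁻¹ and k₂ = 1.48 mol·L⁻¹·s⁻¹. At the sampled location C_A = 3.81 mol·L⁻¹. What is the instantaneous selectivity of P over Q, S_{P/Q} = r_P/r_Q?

S_{P/Q} = r_P/r_Q = (k₁·C_A)/(k₂) = (k₁/k₂)·C_A.
= (1.16×3.810) / (1.48) = 4.420/1.480 = 2.99.

2.99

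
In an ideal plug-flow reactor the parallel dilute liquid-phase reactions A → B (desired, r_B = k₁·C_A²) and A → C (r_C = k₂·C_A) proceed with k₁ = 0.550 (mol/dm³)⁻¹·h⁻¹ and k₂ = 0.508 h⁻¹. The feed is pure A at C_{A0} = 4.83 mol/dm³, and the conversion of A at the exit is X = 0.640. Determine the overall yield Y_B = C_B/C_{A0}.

C_A = C_{A0}(1−X) = 1.739 mol/dm³.
Along a PFR/batch, dC_C/dC_A = −r_C/(r_B+r_C) = −k₂/(k₂+k₁·C_A).
Integrating from C_{A0} to C_A: C_C = (0.508/0.550)·ln[(0.508+0.550·4.83)/(0.508+0.550·1.74)] = 0.9236·ln(3.165/1.464) = 0.7117 mol/dm³.
Then C_B = (C_{A0}−C_A) − C_C = 3.091 − 0.7117 = 2.379 mol/dm³.
Y_B = C_B/C_{A0} = 2.379/4.83 = 0.493.

0.493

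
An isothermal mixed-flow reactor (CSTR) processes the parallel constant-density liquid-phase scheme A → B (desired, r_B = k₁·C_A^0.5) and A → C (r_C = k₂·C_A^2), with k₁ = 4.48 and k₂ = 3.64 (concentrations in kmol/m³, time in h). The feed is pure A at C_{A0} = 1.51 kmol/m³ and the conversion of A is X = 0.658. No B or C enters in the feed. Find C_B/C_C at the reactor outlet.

3.32

Exit C_A = C_{A0}(1−X) = 1.51×0.342 = 0.5164 kmol/m³.
A CSTR operates uniformly at the exit composition, giving r_B = 3.219 and r_C = 0.9708 (each k·C_A^n at C_A = 0.5164).
Overall selectivity = C_B/C_C = r_Bτ/(r_Cτ) = r_B/r_C = 3.32.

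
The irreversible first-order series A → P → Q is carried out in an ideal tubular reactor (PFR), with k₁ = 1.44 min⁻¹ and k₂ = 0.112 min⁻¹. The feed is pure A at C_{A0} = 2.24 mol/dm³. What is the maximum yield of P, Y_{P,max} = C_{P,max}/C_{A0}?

For a first-order series the maximum intermediate yield is C_{P,max}/C_{A0} = (k₁/k₂)^[k₂/(k₂−k₁)].
= (1.44/0.112)^(0.112/(0.112−1.44)) = (12.86)^(-0.08434) = 0.8062.

0.806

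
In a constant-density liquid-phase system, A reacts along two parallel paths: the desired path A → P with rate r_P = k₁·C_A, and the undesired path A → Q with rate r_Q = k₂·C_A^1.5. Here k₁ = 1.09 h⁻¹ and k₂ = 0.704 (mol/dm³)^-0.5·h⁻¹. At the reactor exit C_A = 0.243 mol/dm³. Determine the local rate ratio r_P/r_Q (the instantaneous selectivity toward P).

3.14

S_{P/Q} = r_P/r_Q = (k₁·C_A)/(k₂·C_A^1.5) = (k₁/k₂)·C_A^-0.5.
= (1.09×0.2430) / (0.704×0.2430^1.5) = 0.2649/0.08433 = 3.14.
The undesired path is higher order in A, so low C_A (CSTR or dilute feed) favours P.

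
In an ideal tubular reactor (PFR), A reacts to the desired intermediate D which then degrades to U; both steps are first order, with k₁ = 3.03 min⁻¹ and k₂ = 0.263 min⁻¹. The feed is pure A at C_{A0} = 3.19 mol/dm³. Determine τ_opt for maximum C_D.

0.883 min

Setting dC_D/dτ = 0 gives τ_opt = ln(k₂/k₁)/(k₂−k₁).
= ln(0.263/3.03)/(0.263−3.03) = ln(0.08680)/-2.767 = -2.444/-2.767 = 0.883 min.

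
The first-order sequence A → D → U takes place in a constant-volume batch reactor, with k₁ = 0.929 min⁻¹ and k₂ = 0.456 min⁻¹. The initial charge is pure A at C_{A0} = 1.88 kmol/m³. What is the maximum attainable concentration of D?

For a first-order series the maximum intermediate yield is C_{D,max}/C_{A0} = (k₁/k₂)^[k₂/(k₂−k₁)].
= (0.929/0.456)^(0.456/(0.456−0.929)) = (2.037)^(-0.9641) = 0.5036.
C_{D,max} = 0.5036×1.88 = 0.947 kmol/m³.

0.947 kmol/m³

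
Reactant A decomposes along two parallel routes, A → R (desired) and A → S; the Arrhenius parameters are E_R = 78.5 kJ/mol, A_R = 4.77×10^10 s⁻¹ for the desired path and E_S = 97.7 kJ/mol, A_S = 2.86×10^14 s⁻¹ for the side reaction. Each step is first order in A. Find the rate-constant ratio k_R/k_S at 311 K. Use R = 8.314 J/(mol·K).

k_R/k_S = (A_R/A_S)·exp[−(E_R−E_S)/(RT)] = (A_R/A_S)·exp[(E_S−E_R)/(RT)].
(E_S−E_R)/(RT) = (97.7−78.5)×10³/(8.314×311) = 19200/2586 = 7.426.
k_R/k_S = (4.77×10^10/2.86×10^14)·exp(7.426) = 1.668×10^-4 × 1678 = 0.280.
Since E_R < E_S, lowering the temperature improves selectivity toward R.

0.280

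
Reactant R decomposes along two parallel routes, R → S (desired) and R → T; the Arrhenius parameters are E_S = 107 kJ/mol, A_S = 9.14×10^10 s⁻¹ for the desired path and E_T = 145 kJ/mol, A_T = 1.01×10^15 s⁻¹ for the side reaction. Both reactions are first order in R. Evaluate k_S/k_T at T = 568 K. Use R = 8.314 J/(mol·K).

With equal orders, S_{S/T} = k_S/k_T = (A_S/A_T)·exp[(E_T−E_S)/(RT)].
(E_T−E_S)/(RT) = (145−107)×10³/(8.314×568) = 38000/4722 = 8.047.
k_S/k_T = (9.14×10^10/1.01×10^15)·exp(8.047) = 9.050×10^-5 × 3124 = 0.283.
Since E_S < E_T, lowering the temperature improves selectivity toward S.

0.283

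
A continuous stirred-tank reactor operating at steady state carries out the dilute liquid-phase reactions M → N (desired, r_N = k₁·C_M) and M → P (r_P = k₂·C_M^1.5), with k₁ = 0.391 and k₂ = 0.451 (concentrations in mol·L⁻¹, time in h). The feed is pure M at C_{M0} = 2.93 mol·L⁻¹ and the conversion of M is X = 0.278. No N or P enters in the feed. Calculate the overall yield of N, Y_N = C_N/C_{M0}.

0.104

Exit C_M = C_{M0}(1−X) = 2.93×0.722 = 2.115 mol·L⁻¹.
A CSTR operates uniformly at the exit composition, giving r_N = 0.8271 and r_P = 1.388 (each k·C_M^n at C_M = 2.115).
Fraction of consumed M going to N: r_N/(r_N+r_P) = 0.3735.
C_N = 0.3735·C_{M0}·X = 0.3735×2.93×0.278 = 0.304 mol·L⁻¹; Y_N = C_N/C_{M0} = 0.104.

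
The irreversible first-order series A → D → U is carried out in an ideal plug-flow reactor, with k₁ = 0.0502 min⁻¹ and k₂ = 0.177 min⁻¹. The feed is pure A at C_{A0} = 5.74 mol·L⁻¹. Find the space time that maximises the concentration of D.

9.94 min

The intermediate peaks when r₁ = r₂, i.e. k₁e^(−k₁τ) = k₂e^(−k₂τ), giving τ_opt = ln(k₂/k₁)/(k₂−k₁).
= ln(0.177/0.0502)/(0.177−0.0502) = ln(3.526)/0.1268 = 1.260/0.1268 = 9.94 min.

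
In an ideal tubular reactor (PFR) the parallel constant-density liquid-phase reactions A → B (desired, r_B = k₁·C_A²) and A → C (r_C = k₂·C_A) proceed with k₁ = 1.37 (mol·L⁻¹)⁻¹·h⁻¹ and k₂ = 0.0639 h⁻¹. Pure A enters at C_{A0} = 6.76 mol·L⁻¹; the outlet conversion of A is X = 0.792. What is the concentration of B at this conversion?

C_A = C_{A0}(1−X) = 1.406 mol·L⁻¹.
Along a PFR/batch, dC_C/dC_A = −r_C/(r_B+r_C) = −k₂/(k₂+k₁·C_A).
Integrating from C_{A0} to C_A: C_C = (0.0639/1.37)·ln[(0.0639+1.37·6.76)/(0.0639+1.37·1.41)] = 0.04664·ln(9.325/1.990) = 0.07204 mol·L⁻¹.
Then C_B = (C_{A0}−C_A) − C_C = 5.354 − 0.07204 = 5.282 mol·L⁻¹.

5.28 mol·L⁻¹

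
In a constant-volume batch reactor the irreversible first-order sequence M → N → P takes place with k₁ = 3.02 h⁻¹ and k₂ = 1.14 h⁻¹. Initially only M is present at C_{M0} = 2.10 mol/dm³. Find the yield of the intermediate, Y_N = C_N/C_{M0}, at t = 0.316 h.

For first-order series with pure M initially, C_N(t) = k₁C_{M0}/(k₂−k₁)·(e^(−k₁t) − e^(−k₂t)).
e^(−k₁t) = e^(−3.02×0.316) = e^(−0.9543) = 0.3851; e^(−k₂t) = e^(−0.3602) = 0.6975.
C_N = 3.02×2.10/(1.14−3.02) × (0.3851−0.6975) = (-3.373)×(-0.3124) = 1.054 mol/dm³.
Y_N = C_N/C_{M0} = 1.054/2.10 = 0.502.

0.502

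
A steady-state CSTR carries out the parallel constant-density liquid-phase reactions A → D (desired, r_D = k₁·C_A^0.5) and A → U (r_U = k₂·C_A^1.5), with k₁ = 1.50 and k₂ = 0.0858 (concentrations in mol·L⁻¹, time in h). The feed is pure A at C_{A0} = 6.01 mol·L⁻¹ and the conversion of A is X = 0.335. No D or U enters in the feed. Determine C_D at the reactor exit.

Exit C_A = C_{A0}(1−X) = 6.01×0.665 = 3.997 mol·L⁻¹.
Rates in a CSTR are evaluated at the outlet concentration: r_D = 1.50×3.997^0.5 = 2.999, r_U = 0.0858×3.997^1.5 = 0.6855.
Fraction of consumed A going to D: r_D/(r_D+r_U) = 0.8139.
C_D = 0.8139·C_{A0}·X = 0.8139×6.01×0.335 = 1.64 mol·L⁻¹.

1.64 mol·L⁻¹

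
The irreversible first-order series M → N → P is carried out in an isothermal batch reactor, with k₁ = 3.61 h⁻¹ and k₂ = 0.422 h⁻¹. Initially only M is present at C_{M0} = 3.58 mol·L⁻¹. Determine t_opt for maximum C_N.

0.673 h

The intermediate peaks when r₁ = r₂, i.e. k₁e^(−k₁t) = k₂e^(−k₂t), giving t_opt = ln(k₂/k₁)/(k₂−k₁).
= ln(0.422/3.61)/(0.422−3.61) = ln(0.1169)/-3.188 = -2.146/-3.188 = 0.673 h.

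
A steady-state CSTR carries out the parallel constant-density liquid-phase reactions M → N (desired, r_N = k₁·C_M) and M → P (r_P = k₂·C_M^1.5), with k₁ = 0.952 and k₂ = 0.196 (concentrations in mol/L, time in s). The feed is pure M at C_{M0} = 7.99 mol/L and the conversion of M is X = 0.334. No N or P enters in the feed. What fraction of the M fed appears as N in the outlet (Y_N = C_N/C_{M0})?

Exit C_M = C_{M0}(1−X) = 7.99×0.666 = 5.321 mol/L.
A CSTR operates uniformly at the exit composition, giving r_N = 5.066 and r_P = 2.406 (each k·C_M^n at C_M = 5.321).
Fraction of consumed M going to N: r_N/(r_N+r_P) = 0.6780.
C_N = 0.6780·C_{M0}·X = 0.6780×7.99×0.334 = 1.81 mol/L; Y_N = C_N/C_{M0} = 0.226.

0.226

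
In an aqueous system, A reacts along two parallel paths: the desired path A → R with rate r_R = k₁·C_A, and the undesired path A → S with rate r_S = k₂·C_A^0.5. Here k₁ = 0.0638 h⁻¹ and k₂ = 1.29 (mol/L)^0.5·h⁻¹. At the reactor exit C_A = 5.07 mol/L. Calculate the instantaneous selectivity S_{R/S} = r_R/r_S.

S_{R/S} = r_R/r_S = (k₁·C_A)/(k₂·C_A^0.5) = (k₁/k₂)·C_A^0.5.
= (0.0638×5.070) / (1.29×5.070^0.5) = 0.3235/2.905 = 0.111.
Since the desired path is higher order in A, keeping C_A high (PFR or concentrated feed) favours R.

0.111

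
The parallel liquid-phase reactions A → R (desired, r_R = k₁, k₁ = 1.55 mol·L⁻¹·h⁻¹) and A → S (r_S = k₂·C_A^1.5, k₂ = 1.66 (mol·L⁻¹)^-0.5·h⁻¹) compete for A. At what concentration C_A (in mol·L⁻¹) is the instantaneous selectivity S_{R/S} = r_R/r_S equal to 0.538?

S_{R/S} = (k₁/k₂)·C_A^-1.5 ⇒ C_A = (S·k₂/k₁)^(1/(-1.5)).
= (0.538×1.66/1.55)^(-0.6667) = (0.5762)^(-0.6667) = 1.44 mol·L⁻¹.

1.44 mol·L⁻¹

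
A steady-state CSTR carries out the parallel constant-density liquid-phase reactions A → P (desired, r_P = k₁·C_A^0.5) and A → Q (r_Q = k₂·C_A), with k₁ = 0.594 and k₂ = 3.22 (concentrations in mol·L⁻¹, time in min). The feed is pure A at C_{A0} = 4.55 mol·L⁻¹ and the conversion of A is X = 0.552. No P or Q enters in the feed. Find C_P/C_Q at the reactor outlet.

Exit C_A = C_{A0}(1−X) = 4.55×0.448 = 2.038 mol·L⁻¹.
A CSTR operates uniformly at the exit composition, giving r_P = 0.8481 and r_Q = 6.564 (each k·C_A^n at C_A = 2.038).
Overall selectivity = C_P/C_Q = r_Pτ/(r_Qτ) = r_P/r_Q = 0.129.

0.129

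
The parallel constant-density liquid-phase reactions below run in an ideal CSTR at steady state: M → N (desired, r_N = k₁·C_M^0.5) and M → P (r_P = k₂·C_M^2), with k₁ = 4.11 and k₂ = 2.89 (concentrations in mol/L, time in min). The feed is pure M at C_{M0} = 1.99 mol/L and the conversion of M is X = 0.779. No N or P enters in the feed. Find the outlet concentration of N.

Exit C_M = C_{M0}(1−X) = 1.99×0.221 = 0.4398 mol/L.
A CSTR operates uniformly at the exit composition, giving r_N = 2.726 and r_P = 0.5590 (each k·C_M^n at C_M = 0.4398).
Fraction of consumed M going to N: r_N/(r_N+r_P) = 0.8298.
C_N = 0.8298·C_{M0}·X = 0.8298×1.99×0.779 = 1.29 mol/L.

1.29 mol/L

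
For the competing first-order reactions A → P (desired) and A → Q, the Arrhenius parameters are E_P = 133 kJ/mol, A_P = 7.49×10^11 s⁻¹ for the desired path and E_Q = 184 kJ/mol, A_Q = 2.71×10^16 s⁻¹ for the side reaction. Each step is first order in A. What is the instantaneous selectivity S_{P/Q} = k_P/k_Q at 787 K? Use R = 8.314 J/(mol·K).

0.0671

With equal orders, S_{P/Q} = k_P/k_Q = (A_P/A_Q)·exp[(E_Q−E_P)/(RT)].
(E_Q−E_P)/(RT) = (184−133)×10³/(8.314×787) = 51000/6543 = 7.794.
k_P/k_Q = (7.49×10^11/2.71×10^16)·exp(7.794) = 2.764×10^-5 × 2427 = 0.0671.
Since E_P < E_Q, lowering the temperature improves selectivity toward P.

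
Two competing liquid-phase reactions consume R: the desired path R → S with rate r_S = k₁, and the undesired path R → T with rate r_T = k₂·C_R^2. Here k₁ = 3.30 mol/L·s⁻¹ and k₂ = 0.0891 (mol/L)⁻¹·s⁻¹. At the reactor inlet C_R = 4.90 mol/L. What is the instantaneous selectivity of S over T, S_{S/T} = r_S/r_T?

S_{S/T} = r_S/r_T = (k₁)/(k₂·C_R^2) = (k₁/k₂)·C_R^-2.
= (3.30) / (0.0891×4.900^2) = 3.300/2.139 = 1.54.

1.54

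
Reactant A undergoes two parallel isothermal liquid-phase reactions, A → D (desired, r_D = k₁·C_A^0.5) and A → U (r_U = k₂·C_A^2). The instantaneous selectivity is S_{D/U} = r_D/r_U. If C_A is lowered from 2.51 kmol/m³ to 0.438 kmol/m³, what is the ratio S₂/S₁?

13.7

S_{D/U} = (k₁/k₂)·C_A^-1.5, so S₂/S₁ = (C_{A,2}/C_{A,1})^-1.5.
= (0.438/2.51)^(-1.5) = (0.1745)^(-1.5) = 13.7.
Selectivity toward D rises as C_A falls — low-concentration operation is favoured.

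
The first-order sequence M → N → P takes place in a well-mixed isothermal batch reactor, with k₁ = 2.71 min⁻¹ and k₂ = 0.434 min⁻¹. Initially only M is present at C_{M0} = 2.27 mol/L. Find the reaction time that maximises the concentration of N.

Setting dC_N/dt = 0 gives t_opt = ln(k₂/k₁)/(k₂−k₁).
= ln(0.434/2.71)/(0.434−2.71) = ln(0.1601)/-2.276 = -1.832/-2.276 = 0.805 min.

0.805 min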